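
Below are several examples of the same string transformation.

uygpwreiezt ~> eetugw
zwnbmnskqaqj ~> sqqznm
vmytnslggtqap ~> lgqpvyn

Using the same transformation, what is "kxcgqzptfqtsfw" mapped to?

pftfkcq

Each output is the input with this applied: keep every other character starting from the first (positions 1st, 3rd, 5th, ...), then move the first 3 characters to the end (rotate left by 3).
"kxcgqzptfqtsfw" → "kcqpftf" → "pftfkcq".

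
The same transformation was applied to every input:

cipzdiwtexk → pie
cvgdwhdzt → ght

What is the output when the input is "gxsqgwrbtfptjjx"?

In each case the input is transformed by: keep one character in every 3, starting at position 3 (positions 3rd, 6th, 9th, ...).
So "gxsqgwrbtfptjjx" becomes "swttx".

swttx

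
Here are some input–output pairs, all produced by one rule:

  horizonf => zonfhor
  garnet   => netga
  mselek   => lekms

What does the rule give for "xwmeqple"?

Looking at the pairs, the operation is to swap the front and back halves of the string, then delete the last character.
So "xwmeqple" becomes "qplexwm".
(Check on "horizonf": → "zonfhori" → "zonfhor" ✓)

qplexwm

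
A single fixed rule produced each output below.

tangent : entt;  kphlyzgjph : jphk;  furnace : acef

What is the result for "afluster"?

tera

Each output is the input with this applied: move the first character to the end, then keep only the last 4 characters.
"afluster" → "flustera" → "tera".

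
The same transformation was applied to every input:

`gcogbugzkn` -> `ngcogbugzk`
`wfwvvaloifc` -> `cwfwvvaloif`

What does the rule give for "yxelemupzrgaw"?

wyxelemupzrga

The rule is to move the last character to the front.
Applying that to "yxelemupzrgaw" gives "wyxelemupzrga".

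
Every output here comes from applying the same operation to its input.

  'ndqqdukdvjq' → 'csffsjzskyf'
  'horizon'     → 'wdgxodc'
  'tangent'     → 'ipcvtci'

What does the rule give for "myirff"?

What's happening: shift every letter 11 places backward in the alphabet (wrapping around).
Applying that to "myirff" gives "bnxguu".

bnxguu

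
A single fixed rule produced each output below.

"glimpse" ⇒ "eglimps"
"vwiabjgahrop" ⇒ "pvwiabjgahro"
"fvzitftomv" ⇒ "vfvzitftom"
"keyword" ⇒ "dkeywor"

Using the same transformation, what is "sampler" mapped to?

rsample

Rule — move the last character to the front.
Applying that to "sampler" gives "rsample".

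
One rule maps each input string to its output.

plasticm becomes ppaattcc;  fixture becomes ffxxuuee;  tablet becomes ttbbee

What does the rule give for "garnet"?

The pattern: keep every other character starting from the first (positions 1st, 3rd, 5th, ...), then double every character.
For "garnet", step one produces "gre"; step two turns that into "ggrree".

ggrree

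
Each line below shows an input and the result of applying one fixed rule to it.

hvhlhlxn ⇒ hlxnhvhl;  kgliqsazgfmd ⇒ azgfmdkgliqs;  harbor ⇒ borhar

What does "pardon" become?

donpar

In each case the input is transformed by: swap the front and back halves of the string.
So "pardon" becomes "donpar".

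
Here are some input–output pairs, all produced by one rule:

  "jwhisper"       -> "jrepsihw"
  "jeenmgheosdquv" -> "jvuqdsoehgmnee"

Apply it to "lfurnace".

lecanruf

In each case the input is transformed by: reverse the string, then move the last character to the front.
For "lfurnace", step one produces "ecanrufl"; step two turns that into "lecanruf".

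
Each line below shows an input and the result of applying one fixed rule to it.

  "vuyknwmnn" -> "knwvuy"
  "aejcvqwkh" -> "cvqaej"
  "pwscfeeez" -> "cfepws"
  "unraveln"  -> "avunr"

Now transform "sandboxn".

dbsan

Rule — delete the last 3 characters, then move the first 3 characters to the end (rotate left by 3).
On "sandboxn": the first step gives "sandb", and the second then gives "dbsan".
(Check on "pwscfeeez": → "pwscfe" → "cfepws" ✓)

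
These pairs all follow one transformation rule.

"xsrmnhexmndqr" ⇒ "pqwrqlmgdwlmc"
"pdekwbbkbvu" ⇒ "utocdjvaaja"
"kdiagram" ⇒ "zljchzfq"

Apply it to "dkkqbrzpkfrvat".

The transformation: shift every letter 1 place backward in the alphabet (wrapping around), then move the last 2 characters to the front (rotate right by 2).
For "dkkqbrzpkfrvat", step one produces "cjjpaqyojequzs"; step two turns that into "zscjjpaqyojequ".
(Check on "xsrmnhexmndqr": → "wrqlmgdwlmcpq" → "pqwrqlmgdwlmc" ✓)

zscjjpaqyojequ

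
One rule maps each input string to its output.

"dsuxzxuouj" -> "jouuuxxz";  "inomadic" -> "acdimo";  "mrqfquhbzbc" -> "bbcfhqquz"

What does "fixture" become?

Rule — delete the first 2 characters, then sort the characters into alphabetical order.
For "fixture", step one produces "xture"; step two turns that into "ertux".

ertux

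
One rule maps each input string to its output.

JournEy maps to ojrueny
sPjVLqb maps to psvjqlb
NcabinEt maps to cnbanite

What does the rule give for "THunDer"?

The pattern: swap each adjacent pair of characters (1↔2, 3↔4, ...), then convert every letter to lowercase.
Applying both steps to "THunDer": "HTnueDr", then "htnuedr".

htnuedr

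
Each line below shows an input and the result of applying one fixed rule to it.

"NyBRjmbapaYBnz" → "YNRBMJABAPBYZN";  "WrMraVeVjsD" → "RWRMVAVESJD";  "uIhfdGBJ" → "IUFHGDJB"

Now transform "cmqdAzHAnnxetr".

MCDQZAAHNNEXRT

Looking at the pairs, the operation is to swap each adjacent pair of characters (1↔2, 3↔4, ...), then convert every letter to uppercase.
Doing the same to "cmqdAzHAnnxetr": "MCDQZAAHNNEXRT".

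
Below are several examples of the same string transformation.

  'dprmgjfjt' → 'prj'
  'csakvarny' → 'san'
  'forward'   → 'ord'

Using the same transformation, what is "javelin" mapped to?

Each output is the input with this applied: swap each adjacent pair of characters (1↔2, 3↔4, ...), then keep one character in every 3, starting at position 1 (positions 1st, 4th, 7th, ...).
On "javelin": the first step gives "ajeviln", and the second then gives "avn".

avn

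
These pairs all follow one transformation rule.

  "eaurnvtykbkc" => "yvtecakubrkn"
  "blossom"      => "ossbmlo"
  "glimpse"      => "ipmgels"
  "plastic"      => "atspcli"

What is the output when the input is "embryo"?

ybreom

The pattern: take characters alternately from the front and the back (1st, last, 2nd, 2nd-last, ...), then move the last 3 characters to the front (rotate right by 3).
Applying both steps to "embryo": "eomybr", then "ybreom".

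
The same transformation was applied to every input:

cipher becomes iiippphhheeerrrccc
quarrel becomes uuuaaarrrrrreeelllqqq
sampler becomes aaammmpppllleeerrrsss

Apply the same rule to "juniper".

In each case the input is transformed by: repeat every character 3 times, then move the first 3 characters to the end (rotate left by 3).
For "juniper", step one produces "jjjuuunnniiipppeeerrr"; step two turns that into "uuunnniiipppeeerrrjjj".

uuunnniiipppeeerrrjjj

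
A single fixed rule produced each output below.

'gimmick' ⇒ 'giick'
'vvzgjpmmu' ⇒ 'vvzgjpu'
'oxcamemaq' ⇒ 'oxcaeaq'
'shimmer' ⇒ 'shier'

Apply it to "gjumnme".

The pattern: remove every "m".
So "gjumnme" becomes "gjune".

gjune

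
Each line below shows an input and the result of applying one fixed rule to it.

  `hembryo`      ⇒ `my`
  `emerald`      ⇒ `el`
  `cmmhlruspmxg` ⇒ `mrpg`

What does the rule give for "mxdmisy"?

The transformation: keep one character in every 3, starting at position 3 (positions 3rd, 6th, 9th, ...).
For "mxdmisy" the result is "ds".

ds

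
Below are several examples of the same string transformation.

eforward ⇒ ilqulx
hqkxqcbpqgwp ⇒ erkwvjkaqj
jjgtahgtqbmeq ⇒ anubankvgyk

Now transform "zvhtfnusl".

The transformation: delete the first 2 characters, then shift every letter 6 places backward in the alphabet (wrapping around).
On "zvhtfnusl": the first step gives "htfnusl", and the second then gives "bnzhomf".

bnzhomf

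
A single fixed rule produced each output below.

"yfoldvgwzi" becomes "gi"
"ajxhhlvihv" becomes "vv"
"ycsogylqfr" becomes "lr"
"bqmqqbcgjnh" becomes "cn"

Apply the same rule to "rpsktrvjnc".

vc

The pattern: keep one character in every 3, starting at position 1 (positions 1st, 4th, 7th, ...), then delete the first 2 characters.
Working it through for "rpsktrvjnc": intermediate "rkvc", final "vc".
(Check on "yfoldvgwzi": → "ylgi" → "gi" ✓)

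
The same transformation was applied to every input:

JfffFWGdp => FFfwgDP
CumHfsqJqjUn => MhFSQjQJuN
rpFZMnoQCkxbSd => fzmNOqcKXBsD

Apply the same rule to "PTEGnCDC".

Looking at the pairs, the operation is to flip the case of every letter, then delete the first 2 characters.
So "PTEGnCDC" becomes "egNcdc".
(Check on "CumHfsqJqjUn": → "cUMhFSQjQJuN" → "MhFSQjQJuN" ✓)

egNcdc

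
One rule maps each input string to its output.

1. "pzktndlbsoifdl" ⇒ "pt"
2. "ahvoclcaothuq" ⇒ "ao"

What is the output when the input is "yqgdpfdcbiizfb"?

yd

Looking at the pairs, the operation is to keep one character in every 3, starting at position 1 (positions 1st, 4th, 7th, ...), then delete the last 3 characters.
On "yqgdpfdcbiizfb": the first step gives "yddif", and the second then gives "yd".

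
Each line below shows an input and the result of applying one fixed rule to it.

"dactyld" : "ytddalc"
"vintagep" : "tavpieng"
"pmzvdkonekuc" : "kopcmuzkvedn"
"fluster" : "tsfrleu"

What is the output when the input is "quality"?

Rule — take characters alternately from the front and the back (1st, last, 2nd, 2nd-last, ...), then move the last 2 characters to the front (rotate right by 2).
For "quality" the result is "ilqyuta".

ilqyuta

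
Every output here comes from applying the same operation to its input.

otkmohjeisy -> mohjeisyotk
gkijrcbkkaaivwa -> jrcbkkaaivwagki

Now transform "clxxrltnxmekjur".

The rule is to move the first 3 characters to the end (rotate left by 3).
Doing the same to "clxxrltnxmekjur": "xrltnxmekjurclx".

xrltnxmekjurclx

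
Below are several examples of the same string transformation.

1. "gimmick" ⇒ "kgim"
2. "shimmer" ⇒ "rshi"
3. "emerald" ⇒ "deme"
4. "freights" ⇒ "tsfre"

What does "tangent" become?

What's happening: move the first 3 characters to the end (rotate left by 3), then delete the first 3 characters.
Working it through for "tangent": intermediate "genttan", final "ttan".

ttan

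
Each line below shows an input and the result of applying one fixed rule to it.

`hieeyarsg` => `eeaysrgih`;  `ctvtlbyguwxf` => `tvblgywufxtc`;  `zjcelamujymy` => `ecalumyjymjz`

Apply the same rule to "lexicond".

ixocdnel

The pattern: swap each adjacent pair of characters (1↔2, 3↔4, ...), then move the first 2 characters to the end (rotate left by 2).
Applying that to "lexicond" gives "ixocdnel".
(Check on "hieeyarsg": → "iheeaysrg" → "eeaysrgih" ✓)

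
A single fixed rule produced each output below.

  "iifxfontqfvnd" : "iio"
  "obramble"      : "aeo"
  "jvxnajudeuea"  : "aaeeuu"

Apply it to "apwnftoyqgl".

ao

Each output is the input with this applied: sort the characters into alphabetical order, then keep only the vowels.
Working it through for "apwnftoyqgl": intermediate "afglnopqtwy", final "ao".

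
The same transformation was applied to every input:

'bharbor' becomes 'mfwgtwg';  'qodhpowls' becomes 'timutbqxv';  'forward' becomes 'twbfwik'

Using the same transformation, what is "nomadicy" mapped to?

trfinhds

The pattern: move the first character to the end, then shift every letter 5 places forward in the alphabet (wrapping around).
For "nomadicy", step one produces "omadicyn"; step two turns that into "trfinhds".
(Check on "qodhpowls": → "odhpowlsq" → "timutbqxv" ✓)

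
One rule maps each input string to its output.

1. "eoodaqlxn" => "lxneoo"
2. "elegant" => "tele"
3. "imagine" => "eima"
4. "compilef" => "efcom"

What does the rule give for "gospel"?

gos

The rule is to move the first 3 characters to the end (rotate left by 3), then delete the first 3 characters.
Starting from "gospel": after the first operation, "pelgos"; after the second, "gos".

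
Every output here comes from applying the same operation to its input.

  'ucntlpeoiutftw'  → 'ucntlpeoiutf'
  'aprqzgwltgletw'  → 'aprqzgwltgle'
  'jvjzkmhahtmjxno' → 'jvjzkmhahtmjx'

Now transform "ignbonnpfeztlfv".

ignbonnpfeztl

What's happening: delete the last 2 characters.
So "ignbonnpfeztlfv" becomes "ignbonnpfeztl".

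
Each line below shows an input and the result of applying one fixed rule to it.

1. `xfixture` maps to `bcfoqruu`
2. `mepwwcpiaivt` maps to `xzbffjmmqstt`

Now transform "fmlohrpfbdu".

yacceijlmor

What's happening: sort the characters into alphabetical order, then shift every letter 3 places backward in the alphabet (wrapping around).
Applying that to "fmlohrpfbdu" gives "yacceijlmor".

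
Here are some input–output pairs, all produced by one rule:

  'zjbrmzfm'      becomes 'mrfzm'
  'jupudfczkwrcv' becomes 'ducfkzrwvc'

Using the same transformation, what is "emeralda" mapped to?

In each case the input is transformed by: delete the first 3 characters, then swap each adjacent pair of characters (1↔2, 3↔4, ...).
On "emeralda" that produces "ardla".
(Check on "zjbrmzfm": → "rmzfm" → "mrfzm" ✓)

ardla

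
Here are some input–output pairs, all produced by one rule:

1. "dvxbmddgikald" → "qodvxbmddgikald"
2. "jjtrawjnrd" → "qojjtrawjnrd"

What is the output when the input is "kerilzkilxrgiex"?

qokerilzkilxrgiex

Rule — prepend "qo".
So "kerilzkilxrgiex" becomes "qokerilzkilxrgiex".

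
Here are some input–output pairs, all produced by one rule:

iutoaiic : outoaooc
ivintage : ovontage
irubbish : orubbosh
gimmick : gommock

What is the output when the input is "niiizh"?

nooozh

Rule — replace every "i" with "o".
For "niiizh" the result is "nooozh".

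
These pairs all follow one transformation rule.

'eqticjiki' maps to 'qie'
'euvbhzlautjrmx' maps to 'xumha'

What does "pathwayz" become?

In each case the input is transformed by: sort the characters into reverse alphabetical order, then keep one character in every 3, starting at position 2 (positions 2nd, 5th, 8th, ...).
Starting from "pathwayz": after the first operation, "zywtphaa"; after the second, "ypa".

ypa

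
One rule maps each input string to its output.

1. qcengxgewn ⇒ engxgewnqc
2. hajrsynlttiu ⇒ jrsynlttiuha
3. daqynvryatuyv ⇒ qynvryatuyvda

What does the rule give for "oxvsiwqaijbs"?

vsiwqaijbsox

The pattern: move the first 2 characters to the end (rotate left by 2).
Applying that to "oxvsiwqaijbs" gives "vsiwqaijbsox".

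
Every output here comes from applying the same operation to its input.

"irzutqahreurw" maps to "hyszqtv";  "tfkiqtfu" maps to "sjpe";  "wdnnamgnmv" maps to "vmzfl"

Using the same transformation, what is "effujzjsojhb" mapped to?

deiing

Looking at the pairs, the operation is to shift every letter 1 place backward in the alphabet (wrapping around), then keep every other character starting from the first (positions 1st, 3rd, 5th, ...).
For "effujzjsojhb", step one produces "deetiyirniga"; step two turns that into "deiing".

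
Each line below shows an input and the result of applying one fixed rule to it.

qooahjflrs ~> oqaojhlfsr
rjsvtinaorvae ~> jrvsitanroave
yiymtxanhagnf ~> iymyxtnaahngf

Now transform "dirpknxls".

idprnklxs

Looking at the pairs, the operation is to swap each adjacent pair of characters (1↔2, 3↔4, ...).
For "dirpknxls" the result is "idprnklxs".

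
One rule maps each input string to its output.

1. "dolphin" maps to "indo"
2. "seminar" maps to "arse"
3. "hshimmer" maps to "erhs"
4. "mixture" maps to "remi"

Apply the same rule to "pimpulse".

The rule is to move the first 2 characters to the end (rotate left by 2), then keep only the last 4 characters.
For "pimpulse" the result is "sepi".

sepi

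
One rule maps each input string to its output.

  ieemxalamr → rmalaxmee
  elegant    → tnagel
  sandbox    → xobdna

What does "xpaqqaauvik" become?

The pattern: delete the first character, then reverse the string.
On "xpaqqaauvik": the first step gives "paqqaauvik", and the second then gives "kivuaaqqap".

kivuaaqqap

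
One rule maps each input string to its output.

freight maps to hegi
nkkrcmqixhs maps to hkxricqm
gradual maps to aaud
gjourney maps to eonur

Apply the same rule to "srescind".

The rule is to take characters alternately from the front and the back (1st, last, 2nd, 2nd-last, ...), then delete the first 3 characters.
Starting from "srescind": after the first operation, "sdrneisc"; after the second, "neisc".

neisc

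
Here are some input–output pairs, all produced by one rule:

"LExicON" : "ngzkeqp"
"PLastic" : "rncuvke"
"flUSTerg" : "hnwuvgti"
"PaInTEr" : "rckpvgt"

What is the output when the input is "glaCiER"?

incekgt

Each output is the input with this applied: shift every letter 2 places forward in the alphabet (wrapping around), then convert every letter to lowercase.
Working it through for "glaCiER": intermediate "incEkGT", final "incekgt".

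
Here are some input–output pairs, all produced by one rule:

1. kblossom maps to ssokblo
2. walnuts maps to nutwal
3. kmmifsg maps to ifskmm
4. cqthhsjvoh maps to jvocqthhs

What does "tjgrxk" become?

grxtj

The transformation: delete the last character, then move the last 3 characters to the front (rotate right by 3).
For "tjgrxk", step one produces "tjgrx"; step two turns that into "grxtj".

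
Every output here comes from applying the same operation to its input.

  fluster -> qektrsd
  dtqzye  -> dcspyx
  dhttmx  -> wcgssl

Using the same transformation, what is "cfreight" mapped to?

sbeqdhfg

Looking at the pairs, the operation is to shift every letter 1 place backward in the alphabet (wrapping around), then move the last character to the front.
Starting from "cfreight": after the first operation, "beqdhfgs"; after the second, "sbeqdhfg".
(Check on "fluster": → "ektrsdq" → "qektrsd" ✓)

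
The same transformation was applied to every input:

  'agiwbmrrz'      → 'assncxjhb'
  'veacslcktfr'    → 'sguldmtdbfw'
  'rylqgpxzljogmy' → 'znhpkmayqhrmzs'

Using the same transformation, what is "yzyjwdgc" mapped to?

dhexkzaz

Rule — reverse the string, then shift every letter 1 place forward in the alphabet (wrapping around).
For "yzyjwdgc", step one produces "cgdwjyzy"; step two turns that into "dhexkzaz".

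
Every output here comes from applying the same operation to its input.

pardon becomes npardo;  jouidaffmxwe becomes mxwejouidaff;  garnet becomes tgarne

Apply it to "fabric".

cfabri

The transformation: move the first 2 characters to the end (rotate left by 2), then swap the front and back halves of the string.
Doing the same to "fabric": "cfabri".
(Check on "jouidaffmxwe": → "uidaffmxwejo" → "mxwejouidaff" ✓)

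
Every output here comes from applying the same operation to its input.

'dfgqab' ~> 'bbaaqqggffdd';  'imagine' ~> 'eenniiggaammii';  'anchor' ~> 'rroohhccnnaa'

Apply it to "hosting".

Each output is the input with this applied: reverse the string, then double every character.
On "hosting" that produces "ggnniittssoohh".

ggnniittssoohh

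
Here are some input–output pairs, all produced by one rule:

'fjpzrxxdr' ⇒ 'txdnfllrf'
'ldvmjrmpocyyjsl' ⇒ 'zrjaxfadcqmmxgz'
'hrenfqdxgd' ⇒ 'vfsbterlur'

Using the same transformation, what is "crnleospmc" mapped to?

qfbzscgdaq

Rule — shift every letter 12 places backward in the alphabet (wrapping around).
Doing the same to "crnleospmc": "qfbzscgdaq".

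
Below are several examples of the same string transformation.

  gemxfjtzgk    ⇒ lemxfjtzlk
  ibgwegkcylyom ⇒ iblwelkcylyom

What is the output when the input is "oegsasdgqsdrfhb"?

oelsasdlqsdrfhb

What's happening: replace every "g" with "l".
For "oegsasdgqsdrfhb" the result is "oelsasdlqsdrfhb".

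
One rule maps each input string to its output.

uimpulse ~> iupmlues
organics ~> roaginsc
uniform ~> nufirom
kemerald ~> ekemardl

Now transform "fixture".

iftxrue

Rule — swap each adjacent pair of characters (1↔2, 3↔4, ...).
"fixture" → "iftxrue".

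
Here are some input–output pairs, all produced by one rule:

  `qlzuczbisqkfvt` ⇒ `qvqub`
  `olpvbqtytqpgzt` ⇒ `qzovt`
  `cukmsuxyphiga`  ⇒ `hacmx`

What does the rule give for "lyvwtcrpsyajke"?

The rule is to keep one character in every 3, starting at position 1 (positions 1st, 4th, 7th, ...), then move the first 3 characters to the end (rotate left by 3).
Doing the same to "lyvwtcrpsyajke": "yklwr".

yklwr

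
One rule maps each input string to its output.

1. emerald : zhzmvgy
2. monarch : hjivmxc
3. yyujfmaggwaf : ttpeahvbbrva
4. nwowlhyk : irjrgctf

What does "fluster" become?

Each output is the input with this applied: shift every letter 5 places backward in the alphabet (wrapping around).
On "fluster" that produces "agpnozm".

agpnozm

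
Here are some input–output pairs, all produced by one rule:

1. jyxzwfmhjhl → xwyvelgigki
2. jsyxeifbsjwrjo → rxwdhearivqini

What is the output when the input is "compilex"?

Rule — move the first character to the end, then shift every letter 1 place backward in the alphabet (wrapping around).
For "compilex", step one produces "ompilexc"; step two turns that into "nlohkdwb".

nlohkdwb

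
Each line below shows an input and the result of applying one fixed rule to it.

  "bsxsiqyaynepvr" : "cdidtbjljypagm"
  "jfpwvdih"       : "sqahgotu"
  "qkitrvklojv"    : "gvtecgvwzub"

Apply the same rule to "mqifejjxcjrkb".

mbtqpuuinucvx

In each case the input is transformed by: swap the first and last characters, then shift every letter 11 places forward in the alphabet (wrapping around).
Working it through for "mqifejjxcjrkb": intermediate "bqifejjxcjrkm", final "mbtqpuuinucvx".
(Check on "bsxsiqyaynepvr": → "rsxsiqyaynepvb" → "cdidtbjljypagm" ✓)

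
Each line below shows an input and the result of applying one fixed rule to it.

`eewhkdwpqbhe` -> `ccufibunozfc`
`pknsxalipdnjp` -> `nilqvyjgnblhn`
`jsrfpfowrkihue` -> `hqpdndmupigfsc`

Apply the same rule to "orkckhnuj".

Each output is the input with this applied: shift every letter 2 places backward in the alphabet (wrapping around).
Doing the same to "orkckhnuj": "mpiaiflsh".

mpiaiflsh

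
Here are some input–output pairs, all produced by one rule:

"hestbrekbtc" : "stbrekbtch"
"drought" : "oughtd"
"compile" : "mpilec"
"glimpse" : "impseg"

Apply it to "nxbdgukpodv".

In each case the input is transformed by: move the first character to the end, then delete the first character.
Working it through for "nxbdgukpodv": intermediate "xbdgukpodvn", final "bdgukpodvn".

bdgukpodvn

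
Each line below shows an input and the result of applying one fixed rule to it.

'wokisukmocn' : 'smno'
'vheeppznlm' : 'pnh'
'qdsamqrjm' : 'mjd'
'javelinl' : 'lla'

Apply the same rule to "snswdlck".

What's happening: keep one character in every 3, starting at position 2 (positions 2nd, 5th, 8th, ...), then move the first character to the end.
Starting from "snswdlck": after the first operation, "ndk"; after the second, "dkn".

dkn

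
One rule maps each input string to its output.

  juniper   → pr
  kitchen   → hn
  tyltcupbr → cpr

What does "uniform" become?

om

What's happening: keep every other character starting from the first (positions 1st, 3rd, 5th, ...), then delete the first 2 characters.
Working it through for "uniform": intermediate "uiom", final "om".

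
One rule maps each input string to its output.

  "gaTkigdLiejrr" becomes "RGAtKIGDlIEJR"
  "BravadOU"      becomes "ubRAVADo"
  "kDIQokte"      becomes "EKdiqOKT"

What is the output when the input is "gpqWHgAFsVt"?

Looking at the pairs, the operation is to move the last character to the front, then flip the case of every letter.
For "gpqWHgAFsVt", step one produces "tgpqWHgAFsV"; step two turns that into "TGPQwhGafSv".

TGPQwhGafSv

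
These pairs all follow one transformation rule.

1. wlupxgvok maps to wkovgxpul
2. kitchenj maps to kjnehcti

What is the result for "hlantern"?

Each output is the input with this applied: reverse the string, then move the last character to the front.
Working it through for "hlantern": intermediate "nretnalh", final "hnretnal".

hnretnal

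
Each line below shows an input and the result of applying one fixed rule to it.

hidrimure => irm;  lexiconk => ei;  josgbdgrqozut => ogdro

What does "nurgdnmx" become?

Looking at the pairs, the operation is to delete the last 3 characters, then keep every other character starting from the second (positions 2nd, 4th, 6th, ...).
Doing the same to "nurgdnmx": "ug".
(Check on "hidrimure": → "hidrim" → "irm" ✓)

ug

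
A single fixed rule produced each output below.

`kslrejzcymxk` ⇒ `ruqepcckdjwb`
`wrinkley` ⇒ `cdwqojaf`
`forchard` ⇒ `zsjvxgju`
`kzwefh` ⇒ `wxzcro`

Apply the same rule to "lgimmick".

The rule is to swap the front and back halves of the string, then shift every letter 8 places backward in the alphabet (wrapping around).
Starting from "lgimmick": after the first operation, "micklgim"; after the second, "eaucdyae".

eaucdyae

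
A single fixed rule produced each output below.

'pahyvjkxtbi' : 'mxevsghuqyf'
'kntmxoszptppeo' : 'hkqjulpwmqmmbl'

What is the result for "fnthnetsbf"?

ckqekbqpyc

Rule — shift every letter 3 places backward in the alphabet (wrapping around).
Doing the same to "fnthnetsbf": "ckqekbqpyc".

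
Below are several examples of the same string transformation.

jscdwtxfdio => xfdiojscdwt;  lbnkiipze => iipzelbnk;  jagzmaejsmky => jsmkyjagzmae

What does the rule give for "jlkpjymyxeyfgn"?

eyfgnjlkpjymyx

What's happening: move the last 2 characters to the front (rotate right by 2), then move the last 3 characters to the front (rotate right by 3).
Working it through for "jlkpjymyxeyfgn": intermediate "gnjlkpjymyxeyf", final "eyfgnjlkpjymyx".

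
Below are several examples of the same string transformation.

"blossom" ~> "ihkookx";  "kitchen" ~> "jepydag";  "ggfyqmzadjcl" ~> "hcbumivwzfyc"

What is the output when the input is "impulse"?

ailqhoe

Looking at the pairs, the operation is to shift every letter 4 places backward in the alphabet (wrapping around), then swap the first and last characters.
Applying both steps to "impulse": "eilqhoa", then "ailqhoe".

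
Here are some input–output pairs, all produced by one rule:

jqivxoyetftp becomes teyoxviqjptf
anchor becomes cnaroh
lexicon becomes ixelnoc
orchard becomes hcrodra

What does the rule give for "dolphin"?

In each case the input is transformed by: reverse the string, then move the first 3 characters to the end (rotate left by 3).
Applying both steps to "dolphin": "nihplod", then "plodnih".

plodnih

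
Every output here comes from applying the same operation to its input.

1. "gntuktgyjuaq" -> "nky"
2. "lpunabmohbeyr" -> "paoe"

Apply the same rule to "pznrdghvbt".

The pattern: delete the last 2 characters, then keep one character in every 3, starting at position 2 (positions 2nd, 5th, 8th, ...).
For "pznrdghvbt", step one produces "pznrdghv"; step two turns that into "zdv".
(Check on "gntuktgyjuaq": → "gntuktgyju" → "nky" ✓)

zdv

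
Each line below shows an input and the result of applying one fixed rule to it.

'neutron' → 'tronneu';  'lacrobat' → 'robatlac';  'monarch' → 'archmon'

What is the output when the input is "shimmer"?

mmershi

What's happening: move the first 3 characters to the end (rotate left by 3).
So "shimmer" becomes "mmershi".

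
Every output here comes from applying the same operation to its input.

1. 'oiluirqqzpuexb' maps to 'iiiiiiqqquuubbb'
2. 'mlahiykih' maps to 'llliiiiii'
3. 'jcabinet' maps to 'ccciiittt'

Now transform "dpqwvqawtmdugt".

The pattern: keep one character in every 3, starting at position 2 (positions 2nd, 5th, 8th, ...), then repeat every character 3 times.
Applying both steps to "dpqwvqawtmdugt": "pvwdt", then "pppvvvwwwdddttt".

pppvvvwwwdddttt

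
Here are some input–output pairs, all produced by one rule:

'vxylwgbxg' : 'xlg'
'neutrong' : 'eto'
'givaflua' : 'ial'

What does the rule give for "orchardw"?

rhr

The rule is to keep every other character starting from the second (positions 2nd, 4th, 6th, ...), then delete the last character.
Working it through for "orchardw": intermediate "rhrw", final "rhr".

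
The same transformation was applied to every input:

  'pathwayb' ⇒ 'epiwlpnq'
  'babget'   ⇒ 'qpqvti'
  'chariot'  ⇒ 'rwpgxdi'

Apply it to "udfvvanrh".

The pattern: shift every letter 11 places backward in the alphabet (wrapping around).
Applying that to "udfvvanrh" gives "jsukkpcgw".

jsukkpcgw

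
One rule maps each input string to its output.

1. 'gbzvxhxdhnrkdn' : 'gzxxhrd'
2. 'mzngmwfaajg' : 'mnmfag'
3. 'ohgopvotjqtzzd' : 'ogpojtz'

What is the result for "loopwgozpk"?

The pattern: keep every other character starting from the first (positions 1st, 3rd, 5th, ...).
On "loopwgozpk" that produces "lowop".

lowop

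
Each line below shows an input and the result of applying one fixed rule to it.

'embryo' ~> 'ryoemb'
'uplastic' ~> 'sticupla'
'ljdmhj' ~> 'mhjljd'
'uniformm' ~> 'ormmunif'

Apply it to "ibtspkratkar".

ratkaribtspk

Each output is the input with this applied: swap the front and back halves of the string.
So "ibtspkratkar" becomes "ratkaribtspk".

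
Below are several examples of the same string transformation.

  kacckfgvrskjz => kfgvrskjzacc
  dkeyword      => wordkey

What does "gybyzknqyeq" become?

Looking at the pairs, the operation is to delete the first character, then move the first 3 characters to the end (rotate left by 3).
Starting from "gybyzknqyeq": after the first operation, "ybyzknqyeq"; after the second, "zknqyeqyby".
(Check on "dkeyword": → "keyword" → "wordkey" ✓)

zknqyeqyby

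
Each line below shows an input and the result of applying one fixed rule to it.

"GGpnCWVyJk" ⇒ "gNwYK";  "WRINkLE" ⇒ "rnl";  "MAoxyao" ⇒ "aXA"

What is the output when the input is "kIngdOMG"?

The rule is to flip the case of every letter, then keep every other character starting from the second (positions 2nd, 4th, 6th, ...).
Applying both steps to "kIngdOMG": "KiNGDomg", then "iGog".

iGog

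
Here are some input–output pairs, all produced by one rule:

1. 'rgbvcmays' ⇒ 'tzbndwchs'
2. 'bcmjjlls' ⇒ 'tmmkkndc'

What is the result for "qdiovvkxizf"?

Each output is the input with this applied: reverse the string, then shift every letter 1 place forward in the alphabet (wrapping around).
For "qdiovvkxizf", step one produces "fzixkvvoidq"; step two turns that into "gajylwwpjer".

gajylwwpjer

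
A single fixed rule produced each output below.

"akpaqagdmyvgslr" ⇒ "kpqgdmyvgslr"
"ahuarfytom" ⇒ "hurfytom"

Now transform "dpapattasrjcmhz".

The rule is to remove every "a".
Applying that to "dpapattasrjcmhz" gives "dppttsrjcmhz".

dppttsrjcmhz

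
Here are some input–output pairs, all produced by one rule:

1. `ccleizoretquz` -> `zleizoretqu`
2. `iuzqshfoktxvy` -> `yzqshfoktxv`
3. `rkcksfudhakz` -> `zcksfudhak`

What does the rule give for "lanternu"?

untern

Rule — delete the first 2 characters, then move the last character to the front.
Applying both steps to "lanternu": "nternu", then "untern".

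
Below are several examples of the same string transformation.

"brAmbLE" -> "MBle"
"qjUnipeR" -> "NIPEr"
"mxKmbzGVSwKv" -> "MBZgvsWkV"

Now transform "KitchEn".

CHeN

The pattern: delete the first 3 characters, then flip the case of every letter.
"KitchEn" → "chEn" → "CHeN".
(Check on "brAmbLE": → "mbLE" → "MBle" ✓)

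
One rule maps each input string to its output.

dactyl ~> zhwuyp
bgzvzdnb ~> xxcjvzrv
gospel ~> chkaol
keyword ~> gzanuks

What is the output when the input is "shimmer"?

The transformation: take characters alternately from the front and the back (1st, last, 2nd, 2nd-last, ...), then shift every letter 4 places backward in the alphabet (wrapping around).
For "shimmer", step one produces "srheimm"; step two turns that into "ondaeii".

ondaeii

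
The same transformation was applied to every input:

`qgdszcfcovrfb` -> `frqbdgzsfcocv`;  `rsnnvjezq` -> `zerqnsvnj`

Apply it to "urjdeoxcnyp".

ynupjredxoc

Rule — move the last 3 characters to the front (rotate right by 3), then swap each adjacent pair of characters (1↔2, 3↔4, ...).
Starting from "urjdeoxcnyp": after the first operation, "nypurjdeoxc"; after the second, "ynupjredxoc".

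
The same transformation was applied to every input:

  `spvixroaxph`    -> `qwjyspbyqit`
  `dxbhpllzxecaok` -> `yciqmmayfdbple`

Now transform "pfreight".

The rule is to shift every letter 1 place forward in the alphabet (wrapping around), then move the first character to the end.
Applying both steps to "pfreight": "qgsfjhiu", then "gsfjhiuq".
(Check on "spvixroaxph": → "tqwjyspbyqi" → "qwjyspbyqit" ✓)

gsfjhiuq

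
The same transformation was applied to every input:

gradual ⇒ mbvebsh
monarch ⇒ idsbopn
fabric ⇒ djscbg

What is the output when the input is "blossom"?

npttpmc

What's happening: shift every letter 1 place forward in the alphabet (wrapping around), then reverse the string.
Applying both steps to "blossom": "cmpttpn", then "npttpmc".
(Check on "monarch": → "npobsdi" → "idsbopn" ✓)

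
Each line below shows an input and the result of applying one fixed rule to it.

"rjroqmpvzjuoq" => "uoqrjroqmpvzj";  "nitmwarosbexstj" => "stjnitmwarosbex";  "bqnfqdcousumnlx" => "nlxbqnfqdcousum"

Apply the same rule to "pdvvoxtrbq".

rbqpdvvoxt

The transformation: move the last 3 characters to the front (rotate right by 3).
Doing the same to "pdvvoxtrbq": "rbqpdvvoxt".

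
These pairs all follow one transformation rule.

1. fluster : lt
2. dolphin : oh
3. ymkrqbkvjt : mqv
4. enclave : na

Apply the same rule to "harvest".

ae

Each output is the input with this applied: keep one character in every 3, starting at position 2 (positions 2nd, 5th, 8th, ...).
So "harvest" becomes "ae".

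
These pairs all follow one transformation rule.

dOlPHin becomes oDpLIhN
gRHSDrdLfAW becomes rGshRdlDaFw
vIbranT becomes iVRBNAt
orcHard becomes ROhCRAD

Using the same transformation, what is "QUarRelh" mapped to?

uqRAErHL

The pattern: flip the case of every letter, then swap each adjacent pair of characters (1↔2, 3↔4, ...).
"QUarRelh" → "uqRAErHL".
(Check on "gRHSDrdLfAW": → "GrhsdRDlFaw" → "rGshRdlDaFw" ✓)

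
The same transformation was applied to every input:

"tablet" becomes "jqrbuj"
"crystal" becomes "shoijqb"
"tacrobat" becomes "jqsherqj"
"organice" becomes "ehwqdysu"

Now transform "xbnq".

What's happening: shift every letter 10 places backward in the alphabet (wrapping around).
So "xbnq" becomes "nrdg".

nrdg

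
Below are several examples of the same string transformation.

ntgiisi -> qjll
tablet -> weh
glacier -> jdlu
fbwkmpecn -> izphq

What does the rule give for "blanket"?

Looking at the pairs, the operation is to shift every letter 3 places forward in the alphabet (wrapping around), then keep every other character starting from the first (positions 1st, 3rd, 5th, ...).
On "blanket": the first step gives "eodqnhw", and the second then gives "ednw".
(Check on "fbwkmpecn": → "ieznpshfq" → "izphq" ✓)

ednw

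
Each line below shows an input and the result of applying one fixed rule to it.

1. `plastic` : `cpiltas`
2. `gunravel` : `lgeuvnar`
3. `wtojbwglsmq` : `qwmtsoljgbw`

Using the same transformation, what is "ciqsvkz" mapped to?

zckivqs

Rule — reverse the string, then take characters alternately from the front and the back (1st, last, 2nd, 2nd-last, ...).
"ciqsvkz" → "zkvsqic" → "zckivqs".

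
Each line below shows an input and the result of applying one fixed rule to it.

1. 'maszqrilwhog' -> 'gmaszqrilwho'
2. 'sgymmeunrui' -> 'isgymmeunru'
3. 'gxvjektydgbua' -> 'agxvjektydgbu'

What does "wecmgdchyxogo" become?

The transformation: move the last character to the front.
Doing the same to "wecmgdchyxogo": "owecmgdchyxog".

owecmgdchyxog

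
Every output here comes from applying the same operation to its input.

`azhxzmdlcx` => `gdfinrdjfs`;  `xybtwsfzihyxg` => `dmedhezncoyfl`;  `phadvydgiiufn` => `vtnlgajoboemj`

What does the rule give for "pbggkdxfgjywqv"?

Looking at the pairs, the operation is to shift every letter 6 places forward in the alphabet (wrapping around), then take characters alternately from the front and the back (1st, last, 2nd, 2nd-last, ...).
Applying that to "pbggkdxfgjywqv" gives "vbhwmcmeqpjmdl".

vbhwmcmeqpjmdl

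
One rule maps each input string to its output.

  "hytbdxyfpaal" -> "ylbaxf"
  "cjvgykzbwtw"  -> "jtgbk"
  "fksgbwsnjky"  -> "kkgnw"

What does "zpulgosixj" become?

pjlio

The pattern: keep every other character starting from the second (positions 2nd, 4th, 6th, ...), then take characters alternately from the front and the back (1st, last, 2nd, 2nd-last, ...).
On "zpulgosixj": the first step gives "ploij", and the second then gives "pjlio".
(Check on "hytbdxyfpaal": → "ybxfal" → "ylbaxf" ✓)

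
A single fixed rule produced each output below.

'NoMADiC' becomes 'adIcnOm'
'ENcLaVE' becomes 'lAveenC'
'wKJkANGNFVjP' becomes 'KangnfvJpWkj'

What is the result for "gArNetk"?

Looking at the pairs, the operation is to flip the case of every letter, then move the first 3 characters to the end (rotate left by 3).
Starting from "gArNetk": after the first operation, "GaRnETK"; after the second, "nETKGaR".

nETKGaR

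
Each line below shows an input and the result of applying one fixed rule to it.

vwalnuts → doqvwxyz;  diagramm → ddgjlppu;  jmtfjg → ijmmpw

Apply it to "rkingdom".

In each case the input is transformed by: shift every letter 3 places forward in the alphabet (wrapping around), then sort the characters into alphabetical order.
Starting from "rkingdom": after the first operation, "unlqjgrp"; after the second, "gjlnpqru".

gjlnpqru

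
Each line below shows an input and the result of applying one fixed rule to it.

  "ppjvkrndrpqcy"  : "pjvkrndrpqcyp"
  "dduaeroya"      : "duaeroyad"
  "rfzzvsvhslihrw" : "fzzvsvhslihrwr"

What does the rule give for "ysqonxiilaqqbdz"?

sqonxiilaqqbdzy

The rule is to move the first character to the end.
"ysqonxiilaqqbdz" → "sqonxiilaqqbdzy".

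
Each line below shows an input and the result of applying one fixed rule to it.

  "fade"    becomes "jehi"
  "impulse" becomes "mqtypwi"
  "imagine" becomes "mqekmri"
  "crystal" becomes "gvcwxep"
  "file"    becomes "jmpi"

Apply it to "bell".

The pattern: shift every letter 4 places forward in the alphabet (wrapping around).
"bell" → "fipp".

fipp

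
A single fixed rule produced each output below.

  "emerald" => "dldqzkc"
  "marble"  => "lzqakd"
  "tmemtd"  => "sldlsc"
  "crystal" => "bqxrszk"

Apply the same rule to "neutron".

The transformation: shift every letter 1 place backward in the alphabet (wrapping around).
For "neutron" the result is "mdtsqnm".

mdtsqnm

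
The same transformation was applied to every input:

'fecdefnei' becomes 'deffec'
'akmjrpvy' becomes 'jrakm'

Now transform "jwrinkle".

injwr

The pattern: delete the last 3 characters, then move the first 3 characters to the end (rotate left by 3).
For "jwrinkle" the result is "injwr".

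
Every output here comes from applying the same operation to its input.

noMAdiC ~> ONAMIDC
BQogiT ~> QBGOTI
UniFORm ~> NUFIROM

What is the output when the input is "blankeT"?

Rule — swap each adjacent pair of characters (1↔2, 3↔4, ...), then convert every letter to uppercase.
Applying both steps to "blankeT": "lbnaekT", then "LBNAEKT".

LBNAEKT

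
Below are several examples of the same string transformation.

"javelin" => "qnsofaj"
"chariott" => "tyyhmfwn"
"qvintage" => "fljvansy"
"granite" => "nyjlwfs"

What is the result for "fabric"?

wnhkfg

Each output is the input with this applied: move the last 3 characters to the front (rotate right by 3), then shift every letter 5 places forward in the alphabet (wrapping around).
"fabric" → "ricfab" → "wnhkfg".
(Check on "chariott": → "ottchari" → "tyyhmfwn" ✓)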